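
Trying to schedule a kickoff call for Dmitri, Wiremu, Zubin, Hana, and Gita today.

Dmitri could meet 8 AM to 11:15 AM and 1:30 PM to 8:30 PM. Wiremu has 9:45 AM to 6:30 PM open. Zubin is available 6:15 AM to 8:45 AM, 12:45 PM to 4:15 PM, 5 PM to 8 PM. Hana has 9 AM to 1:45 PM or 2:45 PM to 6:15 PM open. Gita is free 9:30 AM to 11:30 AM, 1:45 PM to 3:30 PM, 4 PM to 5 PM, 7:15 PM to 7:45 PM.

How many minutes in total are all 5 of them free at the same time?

60

Dmitri ∩ Wiremu: 09:45-11:15, 13:30-18:30.
Dmitri ∩ Wiremu ∩ Zubin: 13:30-16:15, 17:00-18:30.
Dmitri ∩ Wiremu ∩ Zubin ∩ Hana: 13:30-13:45, 14:45-16:15, 17:00-18:15.
Dmitri ∩ Wiremu ∩ Zubin ∩ Hana ∩ Gita: 14:45-15:30, 16:00-16:15.
Summing the common windows: 45 + 15 = 60 minutes.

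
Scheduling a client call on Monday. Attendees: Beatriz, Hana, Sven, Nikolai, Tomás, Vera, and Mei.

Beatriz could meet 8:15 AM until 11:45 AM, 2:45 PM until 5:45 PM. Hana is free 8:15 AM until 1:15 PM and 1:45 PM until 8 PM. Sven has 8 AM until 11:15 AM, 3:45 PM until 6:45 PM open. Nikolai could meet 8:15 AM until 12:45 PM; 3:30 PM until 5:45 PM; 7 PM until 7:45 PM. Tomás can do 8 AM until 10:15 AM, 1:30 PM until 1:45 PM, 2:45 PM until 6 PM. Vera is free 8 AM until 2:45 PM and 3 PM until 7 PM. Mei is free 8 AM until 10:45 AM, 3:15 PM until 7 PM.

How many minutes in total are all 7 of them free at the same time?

240

Beatriz ∩ Hana: 08:15-11:45, 14:45-17:45.
Beatriz ∩ Hana ∩ Sven: 08:15-11:15, 15:45-17:45.
Beatriz ∩ Hana ∩ Sven ∩ Nikolai: 08:15-11:15, 15:45-17:45.
Beatriz ∩ Hana ∩ Sven ∩ Nikolai ∩ Tomás: 08:15-10:15, 15:45-17:45.
Beatriz ∩ Hana ∩ Sven ∩ Nikolai ∩ Tomás ∩ Vera: 08:15-10:15, 15:45-17:45.
Beatriz ∩ Hana ∩ Sven ∩ Nikolai ∩ Tomás ∩ Vera ∩ Mei: 08:15-10:15, 15:45-17:45.
Those are the intersection windows.
Summing the common windows: 120 + 120 = 240 minutes.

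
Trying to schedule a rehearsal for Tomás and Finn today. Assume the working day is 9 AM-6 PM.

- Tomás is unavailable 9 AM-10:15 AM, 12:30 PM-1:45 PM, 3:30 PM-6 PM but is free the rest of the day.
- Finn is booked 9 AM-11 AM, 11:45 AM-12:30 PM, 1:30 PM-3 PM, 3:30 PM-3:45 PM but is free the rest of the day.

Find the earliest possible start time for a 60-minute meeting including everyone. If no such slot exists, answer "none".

none

Tomás free: 10:15-12:30, 13:45-15:30 (invert busy blocks within the working day).
Finn free: 11:00-11:45, 12:30-13:30, 15:00-15:30, 15:45-18:00 (invert busy blocks within the working day).
Tomás ∩ Finn: 11:00-11:45, 15:00-15:30.
Those are the intersection windows.
No common window is at least 60 minutes long.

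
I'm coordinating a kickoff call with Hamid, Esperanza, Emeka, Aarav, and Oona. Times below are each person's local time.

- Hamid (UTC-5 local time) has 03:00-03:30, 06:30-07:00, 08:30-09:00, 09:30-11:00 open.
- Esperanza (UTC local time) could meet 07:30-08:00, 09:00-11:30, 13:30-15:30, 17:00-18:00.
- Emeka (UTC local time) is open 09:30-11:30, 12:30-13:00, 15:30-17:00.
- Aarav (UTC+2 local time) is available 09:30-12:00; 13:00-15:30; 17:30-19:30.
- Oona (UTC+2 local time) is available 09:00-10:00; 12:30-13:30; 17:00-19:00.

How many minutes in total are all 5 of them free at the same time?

Hamid in UTC: 08:00-08:30, 11:30-12:00, 13:30-14:00, 14:30-16:00 (add 5h to convert from UTC-5).
Esperanza in UTC: 07:30-08:00, 09:00-11:30, 13:30-15:30, 17:00-18:00.
Emeka in UTC: 09:30-11:30, 12:30-13:00, 15:30-17:00.
Aarav in UTC: 07:30-10:00, 11:00-13:30, 15:30-17:30 (subtract 2h to convert from UTC+2).
Oona in UTC: 07:00-08:00, 10:30-11:30, 15:00-17:00 (subtract 2h to convert from UTC+2).
Hamid ∩ Esperanza: 13:30-14:00, 14:30-15:30.
Hamid ∩ Esperanza ∩ Emeka: ∅.
Hamid ∩ Esperanza ∩ Emeka ∩ Aarav: ∅.
Hamid ∩ Esperanza ∩ Emeka ∩ Aarav ∩ Oona: ∅.
There is no time when everyone is free.
There is no common window, so the total is 0 minutes.

0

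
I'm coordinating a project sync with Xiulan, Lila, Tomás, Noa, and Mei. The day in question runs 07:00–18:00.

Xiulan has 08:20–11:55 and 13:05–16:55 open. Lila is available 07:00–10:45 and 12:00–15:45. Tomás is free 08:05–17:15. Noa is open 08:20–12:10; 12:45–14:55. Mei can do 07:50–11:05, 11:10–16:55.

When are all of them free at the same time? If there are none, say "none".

08:20-10:45, 13:05-14:55

Xiulan ∩ Lila: 08:20-10:45, 13:05-15:45.
Xiulan ∩ Lila ∩ Tomás: 08:20-10:45, 13:05-15:45.
Xiulan ∩ Lila ∩ Tomás ∩ Noa: 08:20-10:45, 13:05-14:55.
Xiulan ∩ Lila ∩ Tomás ∩ Noa ∩ Mei: 08:20-10:45, 13:05-14:55.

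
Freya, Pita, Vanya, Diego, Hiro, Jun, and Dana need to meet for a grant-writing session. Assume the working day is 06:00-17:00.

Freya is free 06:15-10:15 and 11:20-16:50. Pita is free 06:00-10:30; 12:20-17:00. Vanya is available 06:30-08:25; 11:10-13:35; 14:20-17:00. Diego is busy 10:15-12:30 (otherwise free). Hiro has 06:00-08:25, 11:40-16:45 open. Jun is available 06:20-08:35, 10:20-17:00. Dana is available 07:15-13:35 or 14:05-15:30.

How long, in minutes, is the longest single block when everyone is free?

Freya free: 06:15-10:15, 11:20-16:50.
Pita free: 06:00-10:30, 12:20-17:00.
Vanya free: 06:30-08:25, 11:10-13:35, 14:20-17:00.
Diego free: 06:00-10:15, 12:30-17:00 (invert busy blocks within the working day).
Hiro free: 06:00-08:25, 11:40-16:45.
Jun free: 06:20-08:35, 10:20-17:00.
Dana free: 07:15-13:35, 14:05-15:30.
Freya ∩ Pita: 06:15-10:15, 12:20-16:50.
Freya ∩ Pita ∩ Vanya: 06:30-08:25, 12:20-13:35, 14:20-16:50.
Freya ∩ Pita ∩ Vanya ∩ Diego: 06:30-08:25, 12:30-13:35, 14:20-16:50.
Freya ∩ Pita ∩ Vanya ∩ Diego ∩ Hiro: 06:30-08:25, 12:30-13:35, 14:20-16:45.
Freya ∩ Pita ∩ Vanya ∩ Diego ∩ Hiro ∩ Jun: 06:30-08:25, 12:30-13:35, 14:20-16:45.
Freya ∩ Pita ∩ Vanya ∩ Diego ∩ Hiro ∩ Jun ∩ Dana: 07:15-08:25, 12:30-13:35, 14:20-15:30.
Those are the intersection windows.
The longest is 07:15-08:25 at 70 minutes.

70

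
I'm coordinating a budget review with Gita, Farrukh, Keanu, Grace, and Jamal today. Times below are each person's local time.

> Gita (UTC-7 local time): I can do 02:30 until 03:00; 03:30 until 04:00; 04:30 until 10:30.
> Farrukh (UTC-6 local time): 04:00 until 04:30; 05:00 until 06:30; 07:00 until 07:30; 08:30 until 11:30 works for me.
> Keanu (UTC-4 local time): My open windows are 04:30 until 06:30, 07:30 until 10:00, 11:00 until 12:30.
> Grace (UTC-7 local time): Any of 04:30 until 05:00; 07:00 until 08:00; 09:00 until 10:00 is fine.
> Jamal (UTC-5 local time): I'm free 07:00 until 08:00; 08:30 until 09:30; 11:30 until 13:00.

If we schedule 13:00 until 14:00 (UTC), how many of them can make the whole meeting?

2

Gita in UTC: 09:30-10:00, 10:30-11:00, 11:30-17:30 (add 7h to convert from UTC-7).
Farrukh in UTC: 10:00-10:30, 11:00-12:30, 13:00-13:30, 14:30-17:30 (add 6h to convert from UTC-6).
Keanu in UTC: 08:30-10:30, 11:30-14:00, 15:00-16:30 (add 4h to convert from UTC-4).
Grace in UTC: 11:30-12:00, 14:00-15:00, 16:00-17:00 (add 7h to convert from UTC-7).
Jamal in UTC: 12:00-13:00, 13:30-14:30, 16:30-18:00 (add 5h to convert from UTC-5).
Gita and Keanu can make the full 13:00-14:00 slot — that's 2.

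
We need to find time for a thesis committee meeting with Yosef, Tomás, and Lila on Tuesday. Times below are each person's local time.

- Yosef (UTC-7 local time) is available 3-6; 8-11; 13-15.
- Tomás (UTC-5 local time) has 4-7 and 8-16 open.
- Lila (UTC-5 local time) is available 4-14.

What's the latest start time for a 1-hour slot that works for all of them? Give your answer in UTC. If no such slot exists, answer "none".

17:00

Yosef in UTC: 10:00-13:00, 15:00-18:00, 20:00-22:00 (add 7h to convert from UTC-7).
Tomás in UTC: 09:00-12:00, 13:00-21:00 (add 5h to convert from UTC-5).
Lila in UTC: 09:00-19:00 (add 5h to convert from UTC-5).
Yosef ∩ Tomás: 10:00-12:00, 15:00-18:00, 20:00-21:00.
Yosef ∩ Tomás ∩ Lila: 10:00-12:00, 15:00-18:00.
The last common window of at least 60 minutes is 15:00-18:00; a 60-minute meeting can start as late as 17:00 and still end by 18:00.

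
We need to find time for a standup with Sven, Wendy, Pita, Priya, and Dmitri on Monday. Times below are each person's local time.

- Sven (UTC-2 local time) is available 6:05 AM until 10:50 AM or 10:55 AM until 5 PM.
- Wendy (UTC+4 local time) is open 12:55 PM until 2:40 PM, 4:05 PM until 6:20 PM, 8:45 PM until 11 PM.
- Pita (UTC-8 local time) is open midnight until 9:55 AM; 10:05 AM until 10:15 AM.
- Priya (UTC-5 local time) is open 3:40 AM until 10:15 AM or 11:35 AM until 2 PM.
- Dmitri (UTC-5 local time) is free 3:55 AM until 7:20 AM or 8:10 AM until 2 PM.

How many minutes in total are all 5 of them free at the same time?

Sven in UTC: 08:05-12:50, 12:55-19:00 (add 2h to convert from UTC-2).
Wendy in UTC: 08:55-10:40, 12:05-14:20, 16:45-19:00 (subtract 4h to convert from UTC+4).
Pita in UTC: 08:00-17:55, 18:05-18:15 (add 8h to convert from UTC-8).
Priya in UTC: 08:40-15:15, 16:35-19:00 (add 5h to convert from UTC-5).
Dmitri in UTC: 08:55-12:20, 13:10-19:00 (add 5h to convert from UTC-5).
Sven ∩ Wendy: 08:55-10:40, 12:05-12:50, 12:55-14:20, 16:45-19:00.
Sven ∩ Wendy ∩ Pita: 08:55-10:40, 12:05-12:50, 12:55-14:20, 16:45-17:55, 18:05-18:15.
Sven ∩ Wendy ∩ Pita ∩ Priya: 08:55-10:40, 12:05-12:50, 12:55-14:20, 16:45-17:55, 18:05-18:15.
Sven ∩ Wendy ∩ Pita ∩ Priya ∩ Dmitri: 08:55-10:40, 12:05-12:20, 13:10-14:20, 16:45-17:55, 18:05-18:15.
Summing the common windows: 105 + 15 + 70 + 70 + 10 = 270 minutes.

270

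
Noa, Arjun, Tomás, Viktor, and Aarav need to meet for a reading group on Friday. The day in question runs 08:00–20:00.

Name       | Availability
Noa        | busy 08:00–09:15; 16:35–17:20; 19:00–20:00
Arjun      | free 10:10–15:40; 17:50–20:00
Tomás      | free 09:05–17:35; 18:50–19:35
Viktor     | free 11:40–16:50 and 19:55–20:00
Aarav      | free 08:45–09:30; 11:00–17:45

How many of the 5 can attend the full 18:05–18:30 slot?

2

Noa free: 09:15-16:35, 17:20-19:00 (invert busy blocks within the working day).
Arjun free: 10:10-15:40, 17:50-20:00.
Tomás free: 09:05-17:35, 18:50-19:35.
Viktor free: 11:40-16:50, 19:55-20:00.
Aarav free: 08:45-09:30, 11:00-17:45.
Noa and Arjun can make the full 18:05-18:30 slot — that's 2.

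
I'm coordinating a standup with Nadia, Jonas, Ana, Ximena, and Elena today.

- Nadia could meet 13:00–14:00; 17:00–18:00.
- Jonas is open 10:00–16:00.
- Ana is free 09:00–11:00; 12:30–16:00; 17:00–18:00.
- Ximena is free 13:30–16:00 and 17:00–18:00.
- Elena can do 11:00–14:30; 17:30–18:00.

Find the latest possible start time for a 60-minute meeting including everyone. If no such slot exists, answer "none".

none

Nadia ∩ Jonas: 13:00-14:00.
Nadia ∩ Jonas ∩ Ana: 13:00-14:00.
Nadia ∩ Jonas ∩ Ana ∩ Ximena: 13:30-14:00.
Nadia ∩ Jonas ∩ Ana ∩ Ximena ∩ Elena: 13:30-14:00.
No common window is at least 60 minutes long.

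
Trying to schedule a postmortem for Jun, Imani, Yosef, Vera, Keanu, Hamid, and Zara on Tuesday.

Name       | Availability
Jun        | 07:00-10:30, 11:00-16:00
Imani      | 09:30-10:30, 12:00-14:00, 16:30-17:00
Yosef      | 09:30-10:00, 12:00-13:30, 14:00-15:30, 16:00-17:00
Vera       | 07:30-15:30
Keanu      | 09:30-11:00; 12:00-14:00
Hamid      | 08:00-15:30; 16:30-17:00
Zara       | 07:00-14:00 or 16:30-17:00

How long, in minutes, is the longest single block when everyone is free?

Jun ∩ Imani: 09:30-10:30, 12:00-14:00.
Jun ∩ Imani ∩ Yosef: 09:30-10:00, 12:00-13:30.
Jun ∩ Imani ∩ Yosef ∩ Vera: 09:30-10:00, 12:00-13:30.
Jun ∩ Imani ∩ Yosef ∩ Vera ∩ Keanu: 09:30-10:00, 12:00-13:30.
Jun ∩ Imani ∩ Yosef ∩ Vera ∩ Keanu ∩ Hamid: 09:30-10:00, 12:00-13:30.
Jun ∩ Imani ∩ Yosef ∩ Vera ∩ Keanu ∩ Hamid ∩ Zara: 09:30-10:00, 12:00-13:30.
The longest is 12:00-13:30 at 90 minutes.

90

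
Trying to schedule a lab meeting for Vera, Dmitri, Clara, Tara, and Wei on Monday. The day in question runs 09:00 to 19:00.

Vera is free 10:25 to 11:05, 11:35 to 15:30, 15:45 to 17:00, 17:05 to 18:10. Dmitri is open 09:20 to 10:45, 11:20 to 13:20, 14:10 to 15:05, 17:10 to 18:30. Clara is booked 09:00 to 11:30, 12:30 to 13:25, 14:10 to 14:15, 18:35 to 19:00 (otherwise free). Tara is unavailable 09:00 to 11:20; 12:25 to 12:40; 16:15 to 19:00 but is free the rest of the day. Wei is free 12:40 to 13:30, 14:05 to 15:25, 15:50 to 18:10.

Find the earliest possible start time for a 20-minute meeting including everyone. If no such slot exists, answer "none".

Vera free: 10:25-11:05, 11:35-15:30, 15:45-17:00, 17:05-18:10.
Dmitri free: 09:20-10:45, 11:20-13:20, 14:10-15:05, 17:10-18:30.
Clara free: 11:30-12:30, 13:25-14:10, 14:15-18:35 (invert busy blocks within the working day).
Tara free: 11:20-12:25, 12:40-16:15 (invert busy blocks within the working day).
Wei free: 12:40-13:30, 14:05-15:25, 15:50-18:10.
Vera ∩ Dmitri: 10:25-10:45, 11:35-13:20, 14:10-15:05, 17:10-18:10.
Vera ∩ Dmitri ∩ Clara: 11:35-12:30, 14:15-15:05, 17:10-18:10.
Vera ∩ Dmitri ∩ Clara ∩ Tara: 11:35-12:25, 14:15-15:05.
Vera ∩ Dmitri ∩ Clara ∩ Tara ∩ Wei: 14:15-15:05.
So the common availability across everyone is 14:15-15:05.
The first common window of at least 20 minutes is 14:15-15:05, so the earliest start is 14:15.

14:15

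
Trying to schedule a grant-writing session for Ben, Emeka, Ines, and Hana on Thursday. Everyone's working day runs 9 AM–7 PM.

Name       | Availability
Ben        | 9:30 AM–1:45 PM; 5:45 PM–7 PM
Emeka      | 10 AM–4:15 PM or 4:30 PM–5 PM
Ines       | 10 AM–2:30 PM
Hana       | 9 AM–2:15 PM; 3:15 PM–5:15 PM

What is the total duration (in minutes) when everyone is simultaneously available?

225

Ben ∩ Emeka: 10:00-13:45.
Ben ∩ Emeka ∩ Ines: 10:00-13:45.
Ben ∩ Emeka ∩ Ines ∩ Hana: 10:00-13:45.
So the common availability across everyone is 10:00-13:45.
That's a single block of 225 minutes.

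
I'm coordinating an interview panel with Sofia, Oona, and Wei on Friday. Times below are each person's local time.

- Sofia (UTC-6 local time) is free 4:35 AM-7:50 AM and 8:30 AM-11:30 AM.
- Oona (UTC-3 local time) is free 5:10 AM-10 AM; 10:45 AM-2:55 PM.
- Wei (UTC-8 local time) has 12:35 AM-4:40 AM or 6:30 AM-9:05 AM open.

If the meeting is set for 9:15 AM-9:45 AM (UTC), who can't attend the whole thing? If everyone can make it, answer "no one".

Sofia

Sofia in UTC: 10:35-13:50, 14:30-17:30 (add 6h to convert from UTC-6).
Oona in UTC: 08:10-13:00, 13:45-17:55 (add 3h to convert from UTC-3).
Wei in UTC: 08:35-12:40, 14:30-17:05 (add 8h to convert from UTC-8).
Sofia: not fully free for 09:15-09:45. Oona: free for 09:15-09:45. Wei: free for 09:15-09:45.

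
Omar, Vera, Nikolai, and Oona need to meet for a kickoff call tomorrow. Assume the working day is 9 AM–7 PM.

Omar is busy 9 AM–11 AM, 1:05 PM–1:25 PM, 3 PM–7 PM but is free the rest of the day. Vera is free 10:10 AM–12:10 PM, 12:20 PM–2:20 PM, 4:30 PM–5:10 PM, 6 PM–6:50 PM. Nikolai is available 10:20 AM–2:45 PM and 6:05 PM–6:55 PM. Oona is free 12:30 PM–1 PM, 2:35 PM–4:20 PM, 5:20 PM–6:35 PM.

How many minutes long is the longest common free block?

30

Omar free: 11:00-13:05, 13:25-15:00 (invert busy blocks within the working day).
Vera free: 10:10-12:10, 12:20-14:20, 16:30-17:10, 18:00-18:50.
Nikolai free: 10:20-14:45, 18:05-18:55.
Oona free: 12:30-13:00, 14:35-16:20, 17:20-18:35.
Omar ∩ Vera: 11:00-12:10, 12:20-13:05, 13:25-14:20.
Omar ∩ Vera ∩ Nikolai: 11:00-12:10, 12:20-13:05, 13:25-14:20.
Omar ∩ Vera ∩ Nikolai ∩ Oona: 12:30-13:00.
The longest is 12:30-13:00 at 30 minutes.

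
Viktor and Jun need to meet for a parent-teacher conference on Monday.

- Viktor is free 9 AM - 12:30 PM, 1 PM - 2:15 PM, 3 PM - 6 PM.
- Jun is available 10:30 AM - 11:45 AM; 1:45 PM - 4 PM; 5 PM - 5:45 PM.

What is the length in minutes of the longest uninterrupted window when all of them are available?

Viktor ∩ Jun: 10:30-11:45, 13:45-14:15, 15:00-16:00, 17:00-17:45.
So the common availability across everyone is 10:30-11:45, 13:45-14:15, 15:00-16:00, 17:00-17:45.
The longest is 10:30-11:45 at 75 minutes.

75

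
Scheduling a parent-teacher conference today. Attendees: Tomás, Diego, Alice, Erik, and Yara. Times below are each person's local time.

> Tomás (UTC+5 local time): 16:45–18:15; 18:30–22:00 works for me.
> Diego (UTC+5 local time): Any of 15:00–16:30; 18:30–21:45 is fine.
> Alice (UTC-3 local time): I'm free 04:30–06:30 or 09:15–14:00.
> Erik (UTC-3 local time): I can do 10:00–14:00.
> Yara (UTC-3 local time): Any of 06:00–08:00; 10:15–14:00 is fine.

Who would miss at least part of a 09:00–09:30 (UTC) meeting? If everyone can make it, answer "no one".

Diego, Erik, Tomás

Tomás in UTC: 11:45-13:15, 13:30-17:00 (subtract 5h to convert from UTC+5).
Diego in UTC: 10:00-11:30, 13:30-16:45 (subtract 5h to convert from UTC+5).
Alice in UTC: 07:30-09:30, 12:15-17:00 (add 3h to convert from UTC-3).
Erik in UTC: 13:00-17:00 (add 3h to convert from UTC-3).
Yara in UTC: 09:00-11:00, 13:15-17:00 (add 3h to convert from UTC-3).
Tomás: not fully free for 09:00-09:30. Diego: not fully free for 09:00-09:30. Alice: free for 09:00-09:30. Erik: not fully free for 09:00-09:30. Yara: free for 09:00-09:30.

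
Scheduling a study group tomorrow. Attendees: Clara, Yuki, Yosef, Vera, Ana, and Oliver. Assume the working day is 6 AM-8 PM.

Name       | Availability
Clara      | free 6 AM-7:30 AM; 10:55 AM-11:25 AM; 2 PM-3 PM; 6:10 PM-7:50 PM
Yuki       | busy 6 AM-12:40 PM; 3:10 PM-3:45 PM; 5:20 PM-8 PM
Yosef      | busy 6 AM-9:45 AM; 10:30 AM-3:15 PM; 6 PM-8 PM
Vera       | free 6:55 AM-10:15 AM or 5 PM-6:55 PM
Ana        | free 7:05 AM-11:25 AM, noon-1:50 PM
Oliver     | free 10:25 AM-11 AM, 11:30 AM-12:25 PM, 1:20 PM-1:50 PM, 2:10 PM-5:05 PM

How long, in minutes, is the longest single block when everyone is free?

0

Clara free: 06:00-07:30, 10:55-11:25, 14:00-15:00, 18:10-19:50.
Yuki free: 12:40-15:10, 15:45-17:20 (invert busy blocks within the working day).
Yosef free: 09:45-10:30, 15:15-18:00 (invert busy blocks within the working day).
Vera free: 06:55-10:15, 17:00-18:55.
Ana free: 07:05-11:25, 12:00-13:50.
Oliver free: 10:25-11:00, 11:30-12:25, 13:20-13:50, 14:10-17:05.
Clara ∩ Yuki: 14:00-15:00.
Clara ∩ Yuki ∩ Yosef: ∅.
Clara ∩ Yuki ∩ Yosef ∩ Vera: ∅.
Clara ∩ Yuki ∩ Yosef ∩ Vera ∩ Ana: ∅.
Clara ∩ Yuki ∩ Yosef ∩ Vera ∩ Ana ∩ Oliver: ∅.
There is no time when everyone is free.
No common window exists, so the longest block is 0 minutes.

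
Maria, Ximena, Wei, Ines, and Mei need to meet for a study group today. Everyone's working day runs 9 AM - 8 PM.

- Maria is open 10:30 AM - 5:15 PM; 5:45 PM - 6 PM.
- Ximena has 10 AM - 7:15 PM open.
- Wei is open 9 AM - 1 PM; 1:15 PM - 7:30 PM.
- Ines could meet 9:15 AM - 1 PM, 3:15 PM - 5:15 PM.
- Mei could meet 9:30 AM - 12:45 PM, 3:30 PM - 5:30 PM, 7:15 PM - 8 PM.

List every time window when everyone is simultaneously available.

Maria ∩ Ximena: 10:30-17:15, 17:45-18:00.
Maria ∩ Ximena ∩ Wei: 10:30-13:00, 13:15-17:15, 17:45-18:00.
Maria ∩ Ximena ∩ Wei ∩ Ines: 10:30-13:00, 15:15-17:15.
Maria ∩ Ximena ∩ Wei ∩ Ines ∩ Mei: 10:30-12:45, 15:30-17:15.

10:30-12:45, 15:30-17:15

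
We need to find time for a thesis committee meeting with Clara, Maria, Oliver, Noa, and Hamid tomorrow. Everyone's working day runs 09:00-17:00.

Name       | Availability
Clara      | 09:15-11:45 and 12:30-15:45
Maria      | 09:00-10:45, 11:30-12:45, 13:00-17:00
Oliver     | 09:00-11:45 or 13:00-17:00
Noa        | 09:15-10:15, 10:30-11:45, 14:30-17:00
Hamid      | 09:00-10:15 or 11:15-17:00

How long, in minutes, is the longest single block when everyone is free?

Clara ∩ Maria: 09:15-10:45, 11:30-11:45, 12:30-12:45, 13:00-15:45.
Clara ∩ Maria ∩ Oliver: 09:15-10:45, 11:30-11:45, 13:00-15:45.
Clara ∩ Maria ∩ Oliver ∩ Noa: 09:15-10:15, 10:30-10:45, 11:30-11:45, 14:30-15:45.
Clara ∩ Maria ∩ Oliver ∩ Noa ∩ Hamid: 09:15-10:15, 11:30-11:45, 14:30-15:45.
So the common availability across everyone is 09:15-10:15, 11:30-11:45, 14:30-15:45.
The longest is 14:30-15:45 at 75 minutes.

75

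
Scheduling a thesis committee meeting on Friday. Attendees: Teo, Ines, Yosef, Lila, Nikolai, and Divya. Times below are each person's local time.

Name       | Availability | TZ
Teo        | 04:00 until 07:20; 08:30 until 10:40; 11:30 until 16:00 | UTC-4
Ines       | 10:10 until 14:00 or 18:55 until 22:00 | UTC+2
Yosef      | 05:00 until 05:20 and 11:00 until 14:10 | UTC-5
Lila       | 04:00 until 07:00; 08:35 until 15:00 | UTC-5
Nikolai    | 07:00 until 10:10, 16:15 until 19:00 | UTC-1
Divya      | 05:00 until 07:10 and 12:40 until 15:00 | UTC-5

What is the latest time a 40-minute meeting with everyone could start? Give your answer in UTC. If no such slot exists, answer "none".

Teo in UTC: 08:00-11:20, 12:30-14:40, 15:30-20:00 (add 4h to convert from UTC-4).
Ines in UTC: 08:10-12:00, 16:55-20:00 (subtract 2h to convert from UTC+2).
Yosef in UTC: 10:00-10:20, 16:00-19:10 (add 5h to convert from UTC-5).
Lila in UTC: 09:00-12:00, 13:35-20:00 (add 5h to convert from UTC-5).
Nikolai in UTC: 08:00-11:10, 17:15-20:00 (add 1h to convert from UTC-1).
Divya in UTC: 10:00-12:10, 17:40-20:00 (add 5h to convert from UTC-5).
Teo ∩ Ines: 08:10-11:20, 16:55-20:00.
Teo ∩ Ines ∩ Yosef: 10:00-10:20, 16:55-19:10.
Teo ∩ Ines ∩ Yosef ∩ Lila: 10:00-10:20, 16:55-19:10.
Teo ∩ Ines ∩ Yosef ∩ Lila ∩ Nikolai: 10:00-10:20, 17:15-19:10.
Teo ∩ Ines ∩ Yosef ∩ Lila ∩ Nikolai ∩ Divya: 10:00-10:20, 17:40-19:10.
So the common availability across everyone is 10:00-10:20, 17:40-19:10.
The last common window of at least 40 minutes is 17:40-19:10; a 40-minute meeting can start as late as 18:30 and still end by 19:10.

18:30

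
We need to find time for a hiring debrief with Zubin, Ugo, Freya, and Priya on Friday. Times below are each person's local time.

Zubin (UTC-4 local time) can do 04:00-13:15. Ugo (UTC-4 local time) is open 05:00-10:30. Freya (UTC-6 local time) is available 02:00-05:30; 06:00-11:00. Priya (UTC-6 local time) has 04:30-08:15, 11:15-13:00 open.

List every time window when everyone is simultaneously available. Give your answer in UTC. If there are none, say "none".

10:30-11:30, 12:00-14:15

Zubin in UTC: 08:00-17:15 (add 4h to convert from UTC-4).
Ugo in UTC: 09:00-14:30 (add 4h to convert from UTC-4).
Freya in UTC: 08:00-11:30, 12:00-17:00 (add 6h to convert from UTC-6).
Priya in UTC: 10:30-14:15, 17:15-19:00 (add 6h to convert from UTC-6).
Zubin ∩ Ugo: 09:00-14:30.
Zubin ∩ Ugo ∩ Freya: 09:00-11:30, 12:00-14:30.
Zubin ∩ Ugo ∩ Freya ∩ Priya: 10:30-11:30, 12:00-14:15.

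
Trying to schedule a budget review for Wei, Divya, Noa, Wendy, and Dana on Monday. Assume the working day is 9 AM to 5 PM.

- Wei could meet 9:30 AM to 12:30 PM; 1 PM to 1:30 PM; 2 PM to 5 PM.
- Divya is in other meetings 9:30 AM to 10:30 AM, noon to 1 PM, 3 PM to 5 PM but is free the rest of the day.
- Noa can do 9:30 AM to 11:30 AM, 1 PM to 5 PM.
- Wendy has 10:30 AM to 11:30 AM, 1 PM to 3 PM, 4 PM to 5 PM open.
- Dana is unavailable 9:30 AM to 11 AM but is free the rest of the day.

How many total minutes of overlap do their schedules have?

120

Wei free: 09:30-12:30, 13:00-13:30, 14:00-17:00.
Divya free: 09:00-09:30, 10:30-12:00, 13:00-15:00 (invert busy blocks within the working day).
Noa free: 09:30-11:30, 13:00-17:00.
Wendy free: 10:30-11:30, 13:00-15:00, 16:00-17:00.
Dana free: 09:00-09:30, 11:00-17:00 (invert busy blocks within the working day).
Wei ∩ Divya: 10:30-12:00, 13:00-13:30, 14:00-15:00.
Wei ∩ Divya ∩ Noa: 10:30-11:30, 13:00-13:30, 14:00-15:00.
Wei ∩ Divya ∩ Noa ∩ Wendy: 10:30-11:30, 13:00-13:30, 14:00-15:00.
Wei ∩ Divya ∩ Noa ∩ Wendy ∩ Dana: 11:00-11:30, 13:00-13:30, 14:00-15:00.
So the common availability across everyone is 11:00-11:30, 13:00-13:30, 14:00-15:00.
Summing the common windows: 30 + 30 + 60 = 120 minutes.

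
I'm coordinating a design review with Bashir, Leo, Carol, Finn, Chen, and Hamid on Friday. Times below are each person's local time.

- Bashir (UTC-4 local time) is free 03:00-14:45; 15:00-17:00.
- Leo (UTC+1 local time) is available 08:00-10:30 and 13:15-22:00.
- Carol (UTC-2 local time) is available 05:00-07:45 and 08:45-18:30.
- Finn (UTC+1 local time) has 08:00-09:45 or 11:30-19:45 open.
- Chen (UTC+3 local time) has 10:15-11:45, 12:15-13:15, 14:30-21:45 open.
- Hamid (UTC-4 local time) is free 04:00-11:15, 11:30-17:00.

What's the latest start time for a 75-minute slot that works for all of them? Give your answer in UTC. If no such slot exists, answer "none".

17:30

Bashir in UTC: 07:00-18:45, 19:00-21:00 (add 4h to convert from UTC-4).
Leo in UTC: 07:00-09:30, 12:15-21:00 (subtract 1h to convert from UTC+1).
Carol in UTC: 07:00-09:45, 10:45-20:30 (add 2h to convert from UTC-2).
Finn in UTC: 07:00-08:45, 10:30-18:45 (subtract 1h to convert from UTC+1).
Chen in UTC: 07:15-08:45, 09:15-10:15, 11:30-18:45 (subtract 3h to convert from UTC+3).
Hamid in UTC: 08:00-15:15, 15:30-21:00 (add 4h to convert from UTC-4).
Bashir ∩ Leo: 07:00-09:30, 12:15-18:45, 19:00-21:00.
Bashir ∩ Leo ∩ Carol: 07:00-09:30, 12:15-18:45, 19:00-20:30.
Bashir ∩ Leo ∩ Carol ∩ Finn: 07:00-08:45, 12:15-18:45.
Bashir ∩ Leo ∩ Carol ∩ Finn ∩ Chen: 07:15-08:45, 12:15-18:45.
Bashir ∩ Leo ∩ Carol ∩ Finn ∩ Chen ∩ Hamid: 08:00-08:45, 12:15-15:15, 15:30-18:45.
So the common availability across everyone is 08:00-08:45, 12:15-15:15, 15:30-18:45.
The last common window of at least 75 minutes is 15:30-18:45; a 75-minute meeting can start as late as 17:30 and still end by 18:45.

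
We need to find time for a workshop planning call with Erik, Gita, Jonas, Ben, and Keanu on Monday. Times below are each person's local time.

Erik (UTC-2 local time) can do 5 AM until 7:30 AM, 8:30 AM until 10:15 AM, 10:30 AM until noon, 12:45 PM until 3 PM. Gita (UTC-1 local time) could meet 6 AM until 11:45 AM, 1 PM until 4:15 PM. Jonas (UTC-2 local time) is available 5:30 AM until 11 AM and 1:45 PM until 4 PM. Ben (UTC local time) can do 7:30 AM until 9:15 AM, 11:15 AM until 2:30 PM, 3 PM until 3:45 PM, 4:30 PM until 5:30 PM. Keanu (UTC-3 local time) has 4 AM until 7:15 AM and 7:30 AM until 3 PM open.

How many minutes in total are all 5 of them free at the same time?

Erik in UTC: 07:00-09:30, 10:30-12:15, 12:30-14:00, 14:45-17:00 (add 2h to convert from UTC-2).
Gita in UTC: 07:00-12:45, 14:00-17:15 (add 1h to convert from UTC-1).
Jonas in UTC: 07:30-13:00, 15:45-18:00 (add 2h to convert from UTC-2).
Ben in UTC: 07:30-09:15, 11:15-14:30, 15:00-15:45, 16:30-17:30.
Keanu in UTC: 07:00-10:15, 10:30-18:00 (add 3h to convert from UTC-3).
Erik ∩ Gita: 07:00-09:30, 10:30-12:15, 12:30-12:45, 14:45-17:00.
Erik ∩ Gita ∩ Jonas: 07:30-09:30, 10:30-12:15, 12:30-12:45, 15:45-17:00.
Erik ∩ Gita ∩ Jonas ∩ Ben: 07:30-09:15, 11:15-12:15, 12:30-12:45, 16:30-17:00.
Erik ∩ Gita ∩ Jonas ∩ Ben ∩ Keanu: 07:30-09:15, 11:15-12:15, 12:30-12:45, 16:30-17:00.
Summing the common windows: 105 + 60 + 15 + 30 = 210 minutes.

210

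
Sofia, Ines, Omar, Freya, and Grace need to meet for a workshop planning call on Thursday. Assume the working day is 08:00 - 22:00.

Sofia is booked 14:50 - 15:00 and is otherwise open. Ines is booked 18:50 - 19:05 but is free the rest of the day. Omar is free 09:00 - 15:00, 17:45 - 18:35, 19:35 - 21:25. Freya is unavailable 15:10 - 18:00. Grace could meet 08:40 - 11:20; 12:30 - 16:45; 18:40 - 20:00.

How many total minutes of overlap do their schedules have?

305

Sofia free: 08:00-14:50, 15:00-22:00 (invert busy blocks within the working day).
Ines free: 08:00-18:50, 19:05-22:00 (invert busy blocks within the working day).
Omar free: 09:00-15:00, 17:45-18:35, 19:35-21:25.
Freya free: 08:00-15:10, 18:00-22:00 (invert busy blocks within the working day).
Grace free: 08:40-11:20, 12:30-16:45, 18:40-20:00.
Sofia ∩ Ines: 08:00-14:50, 15:00-18:50, 19:05-22:00.
Sofia ∩ Ines ∩ Omar: 09:00-14:50, 17:45-18:35, 19:35-21:25.
Sofia ∩ Ines ∩ Omar ∩ Freya: 09:00-14:50, 18:00-18:35, 19:35-21:25.
Sofia ∩ Ines ∩ Omar ∩ Freya ∩ Grace: 09:00-11:20, 12:30-14:50, 19:35-20:00.
Summing the common windows: 140 + 140 + 25 = 305 minutes.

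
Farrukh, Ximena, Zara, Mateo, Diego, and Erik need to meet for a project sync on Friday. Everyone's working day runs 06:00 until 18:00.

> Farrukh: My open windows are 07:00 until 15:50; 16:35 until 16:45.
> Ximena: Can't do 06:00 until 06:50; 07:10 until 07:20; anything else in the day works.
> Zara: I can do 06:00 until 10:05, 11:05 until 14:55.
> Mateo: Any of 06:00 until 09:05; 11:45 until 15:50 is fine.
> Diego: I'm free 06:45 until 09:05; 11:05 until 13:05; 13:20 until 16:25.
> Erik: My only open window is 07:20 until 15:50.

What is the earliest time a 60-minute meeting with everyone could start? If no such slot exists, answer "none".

07:20

Farrukh free: 07:00-15:50, 16:35-16:45.
Ximena free: 06:50-07:10, 07:20-18:00 (invert busy blocks within the working day).
Zara free: 06:00-10:05, 11:05-14:55.
Mateo free: 06:00-09:05, 11:45-15:50.
Diego free: 06:45-09:05, 11:05-13:05, 13:20-16:25.
Erik free: 07:20-15:50.
Farrukh ∩ Ximena: 07:00-07:10, 07:20-15:50, 16:35-16:45.
Farrukh ∩ Ximena ∩ Zara: 07:00-07:10, 07:20-10:05, 11:05-14:55.
Farrukh ∩ Ximena ∩ Zara ∩ Mateo: 07:00-07:10, 07:20-09:05, 11:45-14:55.
Farrukh ∩ Ximena ∩ Zara ∩ Mateo ∩ Diego: 07:00-07:10, 07:20-09:05, 11:45-13:05, 13:20-14:55.
Farrukh ∩ Ximena ∩ Zara ∩ Mateo ∩ Diego ∩ Erik: 07:20-09:05, 11:45-13:05, 13:20-14:55.
The first common window of at least 60 minutes is 07:20-09:05, so the earliest start is 07:20.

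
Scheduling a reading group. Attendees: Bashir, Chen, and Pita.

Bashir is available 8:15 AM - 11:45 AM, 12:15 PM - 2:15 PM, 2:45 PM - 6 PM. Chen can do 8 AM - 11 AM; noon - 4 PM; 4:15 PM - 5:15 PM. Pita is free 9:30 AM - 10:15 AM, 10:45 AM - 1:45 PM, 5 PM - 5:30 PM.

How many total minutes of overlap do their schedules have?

Bashir ∩ Chen: 08:15-11:00, 12:15-14:15, 14:45-16:00, 16:15-17:15.
Bashir ∩ Chen ∩ Pita: 09:30-10:15, 10:45-11:00, 12:15-13:45, 17:00-17:15.
Summing the common windows: 45 + 15 + 90 + 15 = 165 minutes.

165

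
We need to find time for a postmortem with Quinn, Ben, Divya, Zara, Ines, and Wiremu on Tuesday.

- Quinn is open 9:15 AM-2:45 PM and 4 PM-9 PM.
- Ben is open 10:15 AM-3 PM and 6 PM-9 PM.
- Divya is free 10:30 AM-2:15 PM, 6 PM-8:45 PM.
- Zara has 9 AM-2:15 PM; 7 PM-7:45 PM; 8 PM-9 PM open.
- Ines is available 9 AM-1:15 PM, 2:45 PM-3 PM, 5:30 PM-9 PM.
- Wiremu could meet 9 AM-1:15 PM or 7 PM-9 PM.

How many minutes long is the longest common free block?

165

Quinn ∩ Ben: 10:15-14:45, 18:00-21:00.
Quinn ∩ Ben ∩ Divya: 10:30-14:15, 18:00-20:45.
Quinn ∩ Ben ∩ Divya ∩ Zara: 10:30-14:15, 19:00-19:45, 20:00-20:45.
Quinn ∩ Ben ∩ Divya ∩ Zara ∩ Ines: 10:30-13:15, 19:00-19:45, 20:00-20:45.
Quinn ∩ Ben ∩ Divya ∩ Zara ∩ Ines ∩ Wiremu: 10:30-13:15, 19:00-19:45, 20:00-20:45.
The longest is 10:30-13:15 at 165 minutes.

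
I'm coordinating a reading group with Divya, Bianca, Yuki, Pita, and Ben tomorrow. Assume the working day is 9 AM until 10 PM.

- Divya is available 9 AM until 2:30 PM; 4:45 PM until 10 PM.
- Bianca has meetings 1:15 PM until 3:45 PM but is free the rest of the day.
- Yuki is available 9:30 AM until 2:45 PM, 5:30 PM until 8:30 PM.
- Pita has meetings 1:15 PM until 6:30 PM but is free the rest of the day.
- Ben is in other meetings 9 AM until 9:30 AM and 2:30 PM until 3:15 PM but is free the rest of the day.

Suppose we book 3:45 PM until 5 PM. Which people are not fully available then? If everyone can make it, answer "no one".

Divya free: 09:00-14:30, 16:45-22:00.
Bianca free: 09:00-13:15, 15:45-22:00 (invert busy blocks within the working day).
Yuki free: 09:30-14:45, 17:30-20:30.
Pita free: 09:00-13:15, 18:30-22:00 (invert busy blocks within the working day).
Ben free: 09:30-14:30, 15:15-22:00 (invert busy blocks within the working day).
Divya: not fully free for 15:45-17:00. Bianca: free for 15:45-17:00. Yuki: not fully free for 15:45-17:00. Pita: not fully free for 15:45-17:00. Ben: free for 15:45-17:00.

Divya, Pita, Yuki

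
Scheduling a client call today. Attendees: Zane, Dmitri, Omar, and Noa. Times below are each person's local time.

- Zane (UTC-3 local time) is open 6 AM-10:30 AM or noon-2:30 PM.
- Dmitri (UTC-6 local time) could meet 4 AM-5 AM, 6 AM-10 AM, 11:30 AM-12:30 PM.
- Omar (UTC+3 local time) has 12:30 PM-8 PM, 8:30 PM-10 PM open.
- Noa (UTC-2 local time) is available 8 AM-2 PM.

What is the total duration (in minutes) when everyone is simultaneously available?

Zane in UTC: 09:00-13:30, 15:00-17:30 (add 3h to convert from UTC-3).
Dmitri in UTC: 10:00-11:00, 12:00-16:00, 17:30-18:30 (add 6h to convert from UTC-6).
Omar in UTC: 09:30-17:00, 17:30-19:00 (subtract 3h to convert from UTC+3).
Noa in UTC: 10:00-16:00 (add 2h to convert from UTC-2).
Zane ∩ Dmitri: 10:00-11:00, 12:00-13:30, 15:00-16:00.
Zane ∩ Dmitri ∩ Omar: 10:00-11:00, 12:00-13:30, 15:00-16:00.
Zane ∩ Dmitri ∩ Omar ∩ Noa: 10:00-11:00, 12:00-13:30, 15:00-16:00.
Summing the common windows: 60 + 90 + 60 = 210 minutes.

210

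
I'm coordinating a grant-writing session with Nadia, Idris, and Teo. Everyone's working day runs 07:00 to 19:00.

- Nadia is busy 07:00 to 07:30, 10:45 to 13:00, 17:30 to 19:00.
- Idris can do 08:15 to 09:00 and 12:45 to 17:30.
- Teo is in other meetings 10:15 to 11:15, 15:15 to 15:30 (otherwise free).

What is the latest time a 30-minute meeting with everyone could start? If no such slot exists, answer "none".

Nadia free: 07:30-10:45, 13:00-17:30 (invert busy blocks within the working day).
Idris free: 08:15-09:00, 12:45-17:30.
Teo free: 07:00-10:15, 11:15-15:15, 15:30-19:00 (invert busy blocks within the working day).
Nadia ∩ Idris: 08:15-09:00, 13:00-17:30.
Nadia ∩ Idris ∩ Teo: 08:15-09:00, 13:00-15:15, 15:30-17:30.
Those are the intersection windows.
The last common window of at least 30 minutes is 15:30-17:30; a 30-minute meeting can start as late as 17:00 and still end by 17:30.

17:00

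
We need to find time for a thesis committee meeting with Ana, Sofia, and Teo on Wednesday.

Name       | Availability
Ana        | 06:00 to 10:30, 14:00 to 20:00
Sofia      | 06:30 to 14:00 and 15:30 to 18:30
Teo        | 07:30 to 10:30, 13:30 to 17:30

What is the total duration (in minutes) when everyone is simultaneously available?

Ana ∩ Sofia: 06:30-10:30, 15:30-18:30.
Ana ∩ Sofia ∩ Teo: 07:30-10:30, 15:30-17:30.
Summing the common windows: 180 + 120 = 300 minutes.

300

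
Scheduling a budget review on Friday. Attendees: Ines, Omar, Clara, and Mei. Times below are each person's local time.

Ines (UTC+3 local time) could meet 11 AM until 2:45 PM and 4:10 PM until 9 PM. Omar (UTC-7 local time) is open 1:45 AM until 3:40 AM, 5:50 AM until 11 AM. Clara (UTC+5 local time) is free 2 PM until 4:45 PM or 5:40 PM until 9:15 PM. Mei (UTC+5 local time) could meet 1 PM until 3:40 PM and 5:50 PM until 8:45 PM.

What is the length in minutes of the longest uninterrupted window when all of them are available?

Ines in UTC: 08:00-11:45, 13:10-18:00 (subtract 3h to convert from UTC+3).
Omar in UTC: 08:45-10:40, 12:50-18:00 (add 7h to convert from UTC-7).
Clara in UTC: 09:00-11:45, 12:40-16:15 (subtract 5h to convert from UTC+5).
Mei in UTC: 08:00-10:40, 12:50-15:45 (subtract 5h to convert from UTC+5).
Ines ∩ Omar: 08:45-10:40, 13:10-18:00.
Ines ∩ Omar ∩ Clara: 09:00-10:40, 13:10-16:15.
Ines ∩ Omar ∩ Clara ∩ Mei: 09:00-10:40, 13:10-15:45.
The longest is 13:10-15:45 at 155 minutes.

155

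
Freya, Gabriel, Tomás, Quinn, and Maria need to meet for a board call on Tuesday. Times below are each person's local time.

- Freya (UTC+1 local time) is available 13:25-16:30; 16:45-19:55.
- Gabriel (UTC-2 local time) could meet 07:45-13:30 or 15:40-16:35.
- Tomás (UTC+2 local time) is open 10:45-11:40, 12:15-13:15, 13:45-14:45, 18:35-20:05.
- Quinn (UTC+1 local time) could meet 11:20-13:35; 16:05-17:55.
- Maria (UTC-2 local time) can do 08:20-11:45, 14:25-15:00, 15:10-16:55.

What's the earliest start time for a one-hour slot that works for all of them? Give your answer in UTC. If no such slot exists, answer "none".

none

Freya in UTC: 12:25-15:30, 15:45-18:55 (subtract 1h to convert from UTC+1).
Gabriel in UTC: 09:45-15:30, 17:40-18:35 (add 2h to convert from UTC-2).
Tomás in UTC: 08:45-09:40, 10:15-11:15, 11:45-12:45, 16:35-18:05 (subtract 2h to convert from UTC+2).
Quinn in UTC: 10:20-12:35, 15:05-16:55 (subtract 1h to convert from UTC+1).
Maria in UTC: 10:20-13:45, 16:25-17:00, 17:10-18:55 (add 2h to convert from UTC-2).
Freya ∩ Gabriel: 12:25-15:30, 17:40-18:35.
Freya ∩ Gabriel ∩ Tomás: 12:25-12:45, 17:40-18:05.
Freya ∩ Gabriel ∩ Tomás ∩ Quinn: 12:25-12:35.
Freya ∩ Gabriel ∩ Tomás ∩ Quinn ∩ Maria: 12:25-12:35.
No common window is at least 60 minutes long.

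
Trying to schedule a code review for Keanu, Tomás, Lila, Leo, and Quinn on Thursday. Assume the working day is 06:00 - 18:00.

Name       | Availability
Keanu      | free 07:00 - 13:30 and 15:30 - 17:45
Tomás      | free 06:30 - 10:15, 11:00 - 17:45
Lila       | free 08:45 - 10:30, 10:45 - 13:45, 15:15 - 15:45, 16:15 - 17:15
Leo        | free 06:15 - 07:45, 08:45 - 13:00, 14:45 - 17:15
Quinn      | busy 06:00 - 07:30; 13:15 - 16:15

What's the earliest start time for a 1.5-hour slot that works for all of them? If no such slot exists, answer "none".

Keanu free: 07:00-13:30, 15:30-17:45.
Tomás free: 06:30-10:15, 11:00-17:45.
Lila free: 08:45-10:30, 10:45-13:45, 15:15-15:45, 16:15-17:15.
Leo free: 06:15-07:45, 08:45-13:00, 14:45-17:15.
Quinn free: 07:30-13:15, 16:15-18:00 (invert busy blocks within the working day).
Keanu ∩ Tomás: 07:00-10:15, 11:00-13:30, 15:30-17:45.
Keanu ∩ Tomás ∩ Lila: 08:45-10:15, 11:00-13:30, 15:30-15:45, 16:15-17:15.
Keanu ∩ Tomás ∩ Lila ∩ Leo: 08:45-10:15, 11:00-13:00, 15:30-15:45, 16:15-17:15.
Keanu ∩ Tomás ∩ Lila ∩ Leo ∩ Quinn: 08:45-10:15, 11:00-13:00, 16:15-17:15.
The first common window of at least 90 minutes is 08:45-10:15, so the earliest start is 08:45.

08:45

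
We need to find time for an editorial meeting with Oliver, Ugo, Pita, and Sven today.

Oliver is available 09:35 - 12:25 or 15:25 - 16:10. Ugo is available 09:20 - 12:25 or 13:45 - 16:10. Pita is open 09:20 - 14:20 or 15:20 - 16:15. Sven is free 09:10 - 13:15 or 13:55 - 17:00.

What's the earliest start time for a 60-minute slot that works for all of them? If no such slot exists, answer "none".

09:35

Oliver ∩ Ugo: 09:35-12:25, 15:25-16:10.
Oliver ∩ Ugo ∩ Pita: 09:35-12:25, 15:25-16:10.
Oliver ∩ Ugo ∩ Pita ∩ Sven: 09:35-12:25, 15:25-16:10.
So the common availability across everyone is 09:35-12:25, 15:25-16:10.
The first common window of at least 60 minutes is 09:35-12:25, so the earliest start is 09:35.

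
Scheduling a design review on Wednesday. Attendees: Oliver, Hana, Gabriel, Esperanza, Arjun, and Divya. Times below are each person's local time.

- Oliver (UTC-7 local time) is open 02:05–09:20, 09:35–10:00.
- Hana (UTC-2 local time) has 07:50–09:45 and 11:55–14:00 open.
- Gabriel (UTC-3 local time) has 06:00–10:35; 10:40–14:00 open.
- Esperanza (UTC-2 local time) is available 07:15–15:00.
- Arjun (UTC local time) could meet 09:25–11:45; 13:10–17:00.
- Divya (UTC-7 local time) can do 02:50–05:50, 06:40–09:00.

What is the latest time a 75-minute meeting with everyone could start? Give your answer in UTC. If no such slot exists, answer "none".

14:45

Oliver in UTC: 09:05-16:20, 16:35-17:00 (add 7h to convert from UTC-7).
Hana in UTC: 09:50-11:45, 13:55-16:00 (add 2h to convert from UTC-2).
Gabriel in UTC: 09:00-13:35, 13:40-17:00 (add 3h to convert from UTC-3).
Esperanza in UTC: 09:15-17:00 (add 2h to convert from UTC-2).
Arjun in UTC: 09:25-11:45, 13:10-17:00.
Divya in UTC: 09:50-12:50, 13:40-16:00 (add 7h to convert from UTC-7).
Oliver ∩ Hana: 09:50-11:45, 13:55-16:00.
Oliver ∩ Hana ∩ Gabriel: 09:50-11:45, 13:55-16:00.
Oliver ∩ Hana ∩ Gabriel ∩ Esperanza: 09:50-11:45, 13:55-16:00.
Oliver ∩ Hana ∩ Gabriel ∩ Esperanza ∩ Arjun: 09:50-11:45, 13:55-16:00.
Oliver ∩ Hana ∩ Gabriel ∩ Esperanza ∩ Arjun ∩ Divya: 09:50-11:45, 13:55-16:00.
So the common availability across everyone is 09:50-11:45, 13:55-16:00.
The last common window of at least 75 minutes is 13:55-16:00; a 75-minute meeting can start as late as 14:45 and still end by 16:00.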